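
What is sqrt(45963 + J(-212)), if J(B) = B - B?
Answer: 3*sqrt(5107) ≈ 214.39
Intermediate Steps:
J(B) = 0
sqrt(45963 + J(-212)) = sqrt(45963 + 0) = sqrt(45963) = 3*sqrt(5107)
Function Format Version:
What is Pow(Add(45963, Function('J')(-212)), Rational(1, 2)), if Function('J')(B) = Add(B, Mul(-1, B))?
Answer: Mul(3, Pow(5107, Rational(1, 2))) ≈ 214.39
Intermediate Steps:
Function('J')(B) = 0
Pow(Add(45963, Function('J')(-212)), Rational(1, 2)) = Pow(Add(45963, 0), Rational(1, 2)) = Pow(45963, Rational(1, 2)) = Mul(3, Pow(5107, Rational(1, 2)))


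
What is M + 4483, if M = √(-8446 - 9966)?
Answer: 4483 + 2*I*√4603 ≈ 4483.0 + 135.69*I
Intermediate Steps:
M = 2*I*√4603 (M = √(-18412) = 2*I*√4603 ≈ 135.69*I)
M + 4483 = 2*I*√4603 + 4483 = 4483 + 2*I*√4603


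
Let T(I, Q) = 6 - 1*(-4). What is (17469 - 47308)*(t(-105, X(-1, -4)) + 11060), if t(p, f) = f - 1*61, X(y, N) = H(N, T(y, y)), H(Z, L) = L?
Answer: -328497551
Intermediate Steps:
T(I, Q) = 10 (T(I, Q) = 6 + 4 = 10)
X(y, N) = 10
t(p, f) = -61 + f (t(p, f) = f - 61 = -61 + f)
(17469 - 47308)*(t(-105, X(-1, -4)) + 11060) = (17469 - 47308)*((-61 + 10) + 11060) = -29839*(-51 + 11060) = -29839*11009 = -328497551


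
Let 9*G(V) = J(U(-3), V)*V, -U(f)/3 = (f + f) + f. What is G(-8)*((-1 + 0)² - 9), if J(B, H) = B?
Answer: 192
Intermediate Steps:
U(f) = -9*f (U(f) = -3*((f + f) + f) = -3*(2*f + f) = -9*f)
G(V) = 3*V (G(V) = ((-9*(-3))*V)/9 = (27*V)/9 = 3*V)
G(-8)*((-1 + 0)² - 9) = (3*(-8))*((-1 + 0)² - 9) = -24*((-1)² - 9) = -24*(1 - 9) = -24*(-8) = 192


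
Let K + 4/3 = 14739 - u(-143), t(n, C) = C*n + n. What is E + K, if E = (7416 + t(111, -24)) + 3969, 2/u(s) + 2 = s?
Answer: 10252811/435 ≈ 23570.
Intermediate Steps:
t(n, C) = n + C*n
u(s) = 2/(-2 + s)
E = 8832 (E = (7416 + 111*(1 - 24)) + 3969 = (7416 + 111*(-23)) + 3969 = (7416 - 2553) + 3969 = 4863 + 3969 = 8832)
K = 6410891/435 (K = -4/3 + (14739 - 2/(-2 - 143)) = -4/3 + (14739 - 2/(-145)) = -4/3 + (14739 - 2*(-1)/145) = -4/3 + (14739 - 1*(-2/145)) = -4/3 + (14739 + 2/145) = -4/3 + 2137157/145 = 6410891/435 ≈ 14738.)
E + K = 8832 + 6410891/435 = 10252811/435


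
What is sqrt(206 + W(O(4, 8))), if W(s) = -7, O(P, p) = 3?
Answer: sqrt(199) ≈ 14.107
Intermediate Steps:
sqrt(206 + W(O(4, 8))) = sqrt(206 - 7) = sqrt(199)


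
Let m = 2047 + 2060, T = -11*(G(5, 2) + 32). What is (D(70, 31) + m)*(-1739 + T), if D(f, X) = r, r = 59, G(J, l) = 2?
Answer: -8802758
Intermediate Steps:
D(f, X) = 59
T = -374 (T = -11*(2 + 32) = -11*34 = -374)
m = 4107
(D(70, 31) + m)*(-1739 + T) = (59 + 4107)*(-1739 - 374) = 4166*(-2113) = -8802758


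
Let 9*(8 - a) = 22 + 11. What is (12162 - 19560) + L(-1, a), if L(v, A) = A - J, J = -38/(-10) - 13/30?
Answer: -221911/30 ≈ -7397.0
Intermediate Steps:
J = 101/30 (J = -38*(-⅒) - 13*1/30 = 19/5 - 13/30 = 101/30 ≈ 3.3667)
a = 13/3 (a = 8 - (22 + 11)/9 = 8 - ⅑*33 = 8 - 11/3 = 13/3 ≈ 4.3333)
L(v, A) = -101/30 + A (L(v, A) = A - 1*101/30 = A - 101/30 = -101/30 + A)
(12162 - 19560) + L(-1, a) = (12162 - 19560) + (-101/30 + 13/3) = -7398 + 29/30 = -221911/30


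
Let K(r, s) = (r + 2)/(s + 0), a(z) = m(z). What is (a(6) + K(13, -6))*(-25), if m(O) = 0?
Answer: 125/2 ≈ 62.500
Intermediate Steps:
a(z) = 0
K(r, s) = (2 + r)/s
(a(6) + K(13, -6))*(-25) = (0 + (2 + 13)/(-6))*(-25) = (0 - ⅙*15)*(-25) = (0 - 5/2)*(-25) = -5/2*(-25) = 125/2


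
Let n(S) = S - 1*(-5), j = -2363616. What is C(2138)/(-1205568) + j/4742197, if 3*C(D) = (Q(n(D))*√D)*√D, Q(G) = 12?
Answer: -361256885329/714630119112 ≈ -0.50552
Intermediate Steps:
n(S) = 5 + S (n(S) = S + 5 = 5 + S)
C(D) = 4*D (C(D) = ((12*√D)*√D)/3 = (12*D)/3 = 4*D)
C(2138)/(-1205568) + j/4742197 = (4*2138)/(-1205568) - 2363616/4742197 = 8552*(-1/1205568) - 2363616*1/4742197 = -1069/150696 - 2363616/4742197 = -361256885329/714630119112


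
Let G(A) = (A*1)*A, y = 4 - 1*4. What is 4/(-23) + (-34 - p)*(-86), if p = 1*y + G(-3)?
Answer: 85050/23 ≈ 3697.8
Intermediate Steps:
y = 0 (y = 4 - 4 = 0)
G(A) = A² (G(A) = A*A = A²)
p = 9 (p = 1*0 + (-3)² = 0 + 9 = 9)
4/(-23) + (-34 - p)*(-86) = 4/(-23) + (-34 - 1*9)*(-86) = 4*(-1/23) + (-34 - 9)*(-86) = -4/23 - 43*(-86) = -4/23 + 3698 = 85050/23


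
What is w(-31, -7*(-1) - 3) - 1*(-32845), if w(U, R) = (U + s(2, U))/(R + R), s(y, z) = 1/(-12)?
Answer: 3152747/96 ≈ 32841.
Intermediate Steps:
s(y, z) = -1/12
w(U, R) = (-1/12 + U)/(2*R) (w(U, R) = (U - 1/12)/(R + R) = (-1/12 + U)/((2*R)) = (-1/12 + U)*(1/(2*R)) = (-1/12 + U)/(2*R))
w(-31, -7*(-1) - 3) - 1*(-32845) = (-1 + 12*(-31))/(24*(-7*(-1) - 3)) - 1*(-32845) = (-1 - 372)/(24*(7 - 3)) + 32845 = (1/24)*(-373)/4 + 32845 = (1/24)*(¼)*(-373) + 32845 = -373/96 + 32845 = 3152747/96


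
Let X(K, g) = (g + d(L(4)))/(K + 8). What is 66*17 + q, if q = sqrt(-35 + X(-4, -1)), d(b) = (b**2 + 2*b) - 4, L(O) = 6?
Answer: 1122 + I*sqrt(97)/2 ≈ 1122.0 + 4.9244*I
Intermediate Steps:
d(b) = -4 + b**2 + 2*b
X(K, g) = (44 + g)/(8 + K) (X(K, g) = (g + (-4 + 6**2 + 2*6))/(K + 8) = (g + (-4 + 36 + 12))/(8 + K) = (g + 44)/(8 + K) = (44 + g)/(8 + K))
q = I*sqrt(97)/2 (q = sqrt(-35 + (44 - 1)/(8 - 4)) = sqrt(-35 + 43/4) = sqrt(-97/4) = I*sqrt(97)/2 ≈ 4.9244*I)
66*17 + q = 66*17 + I*sqrt(97)/2 = 1122 + I*sqrt(97)/2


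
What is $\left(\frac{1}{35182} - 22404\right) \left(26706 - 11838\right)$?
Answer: $- \frac{837087013674}{2513} \approx -3.331 \cdot 10^{8}$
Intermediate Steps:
$\left(\frac{1}{35182} - 22404\right) \left(26706 - 11838\right) = \left(\frac{1}{35182} - 22404\right) 14868 = \left(- \frac{788217527}{35182}\right) 14868 = - \frac{837087013674}{2513}$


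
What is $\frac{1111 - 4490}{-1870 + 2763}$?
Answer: $- \frac{3379}{893} \approx -3.7839$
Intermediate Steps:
$\frac{1111 - 4490}{-1870 + 2763} = - \frac{3379}{893}$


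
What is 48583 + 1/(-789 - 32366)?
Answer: 1610769364/33155 ≈ 48583.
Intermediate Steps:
48583 + 1/(-789 - 32366) = 48583 + 1/(-33155) = 48583 - 1/33155 = 1610769364/33155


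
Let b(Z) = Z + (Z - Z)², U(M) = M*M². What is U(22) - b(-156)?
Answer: 10804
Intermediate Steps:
U(M) = M³
b(Z) = Z (b(Z) = Z + 0² = Z + 0 = Z)
U(22) - b(-156) = 22³ - 1*(-156) = 10648 + 156 = 10804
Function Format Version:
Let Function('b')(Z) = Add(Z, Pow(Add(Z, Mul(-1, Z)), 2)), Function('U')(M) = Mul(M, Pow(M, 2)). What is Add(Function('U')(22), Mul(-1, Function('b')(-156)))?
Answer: 10804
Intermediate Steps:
Function('U')(M) = Pow(M, 3)
Function('b')(Z) = Z (Function('b')(Z) = Add(Z, Pow(0, 2)) = Add(Z, 0) = Z)
Add(Function('U')(22), Mul(-1, Function('b')(-156))) = Add(Pow(22, 3), Mul(-1, -156)) = Add(10648, 156) = 10804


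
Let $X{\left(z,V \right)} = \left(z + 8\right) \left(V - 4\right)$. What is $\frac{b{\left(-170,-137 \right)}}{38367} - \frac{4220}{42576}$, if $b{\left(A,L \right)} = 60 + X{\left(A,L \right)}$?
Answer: $\frac{22587967}{45375372} \approx 0.4978$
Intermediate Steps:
$X{\left(z,V \right)} = \left(-4 + V\right) \left(8 + z\right)$ ($X{\left(z,V \right)} = \left(8 + z\right) \left(-4 + V\right) = \left(-4 + V\right) \left(8 + z\right)$)
$b{\left(A,L \right)} = 28 - 4 A + 8 L + A L$ ($b{\left(A,L \right)} = 60 + \left(-32 - 4 A + 8 L + L A\right) = 60 + \left(-32 - 4 A + 8 L + A L\right) = 28 - 4 A + 8 L + A L$)
$\frac{b{\left(-170,-137 \right)}}{38367} - \frac{4220}{42576} = \frac{28 - -680 + 8 \left(-137\right) - -23290}{38367} - \frac{4220}{42576} = \left(28 + 680 - 1096 + 23290\right) \frac{1}{38367} - \frac{1055}{10644} = 22902 \cdot \frac{1}{38367} - \frac{1055}{10644} = \frac{7634}{12789} - \frac{1055}{10644} = \frac{22587967}{45375372}$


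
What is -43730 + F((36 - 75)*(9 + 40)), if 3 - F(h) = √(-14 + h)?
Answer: -43727 - 5*I*√77 ≈ -43727.0 - 43.875*I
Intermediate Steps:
F(h) = 3 - √(-14 + h)
-43730 + F((36 - 75)*(9 + 40)) = -43730 + (3 - √(-14 + (36 - 75)*(9 + 40))) = -43730 + (3 - √(-14 - 39*49)) = -43730 + (3 - √(-14 - 1911)) = -43730 + (3 - √(-1925)) = -43730 + (3 - 5*I*√77) = -43727 - 5*I*√77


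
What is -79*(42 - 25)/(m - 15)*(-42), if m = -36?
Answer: -1106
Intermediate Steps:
-79*(42 - 25)/(m - 15)*(-42) = -79*(42 - 25)/(-36 - 15)*(-42) = -1343/(-51)*(-42) = -1343*(-1)/51*(-42) = -79*(-1/3)*(-42) = (79/3)*(-42) = -1106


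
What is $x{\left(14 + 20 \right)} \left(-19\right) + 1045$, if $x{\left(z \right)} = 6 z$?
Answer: $-2831$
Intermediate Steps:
$x{\left(14 + 20 \right)} \left(-19\right) + 1045 = 6 \left(14 + 20\right) \left(-19\right) + 1045 = 6 \cdot 34 \left(-19\right) + 1045 = 204 \left(-19\right) + 1045 = -3876 + 1045 = -2831$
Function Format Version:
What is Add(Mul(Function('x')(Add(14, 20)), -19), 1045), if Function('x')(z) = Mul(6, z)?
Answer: -2831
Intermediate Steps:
Add(Mul(Function('x')(Add(14, 20)), -19), 1045) = Add(Mul(Mul(6, Add(14, 20)), -19), 1045) = Add(Mul(Mul(6, 34), -19), 1045) = Add(Mul(204, -19), 1045) = Add(-3876, 1045) = -2831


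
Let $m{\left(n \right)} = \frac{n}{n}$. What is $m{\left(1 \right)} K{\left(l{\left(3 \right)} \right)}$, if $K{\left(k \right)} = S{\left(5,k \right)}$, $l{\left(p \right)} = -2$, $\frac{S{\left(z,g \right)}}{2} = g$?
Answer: $-4$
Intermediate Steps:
$S{\left(z,g \right)} = 2 g$
$m{\left(n \right)} = 1$
$K{\left(k \right)} = 2 k$
$m{\left(1 \right)} K{\left(l{\left(3 \right)} \right)} = 1 \cdot 2 \left(-2\right) = 1 \left(-4\right) = -4$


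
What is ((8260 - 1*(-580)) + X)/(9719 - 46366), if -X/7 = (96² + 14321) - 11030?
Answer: 78709/36647 ≈ 2.1478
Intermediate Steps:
X = -87549 (X = -7*((96² + 14321) - 11030) = -7*((9216 + 14321) - 11030) = -7*(23537 - 11030) = -7*12507 = -87549)
((8260 - 1*(-580)) + X)/(9719 - 46366) = ((8260 - 1*(-580)) - 87549)/(9719 - 46366) = ((8260 + 580) - 87549)/(-36647) = (8840 - 87549)*(-1/36647) = -78709*(-1/36647) = 78709/36647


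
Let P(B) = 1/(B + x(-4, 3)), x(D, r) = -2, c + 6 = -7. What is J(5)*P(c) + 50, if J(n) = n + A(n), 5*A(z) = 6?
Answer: 3719/75 ≈ 49.587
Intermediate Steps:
c = -13 (c = -6 - 7 = -13)
A(z) = 6/5 (A(z) = (⅕)*6 = 6/5)
P(B) = 1/(-2 + B) (P(B) = 1/(B - 2) = 1/(-2 + B))
J(n) = 6/5 + n (J(n) = n + 6/5 = 6/5 + n)
J(5)*P(c) + 50 = (6/5 + 5)/(-2 - 13) + 50 = (31/5)/(-15) + 50 = (31/5)*(-1/15) + 50 = -31/75 + 50 = 3719/75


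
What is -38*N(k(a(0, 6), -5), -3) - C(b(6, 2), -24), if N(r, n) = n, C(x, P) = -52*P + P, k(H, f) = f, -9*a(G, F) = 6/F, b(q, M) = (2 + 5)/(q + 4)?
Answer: -1110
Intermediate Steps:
b(q, M) = 7/(4 + q)
a(G, F) = -2/(3*F)
C(x, P) = -51*P
-38*N(k(a(0, 6), -5), -3) - C(b(6, 2), -24) = -38*(-3) - (-51)*(-24) = 114 - 1*1224 = 114 - 1224 = -1110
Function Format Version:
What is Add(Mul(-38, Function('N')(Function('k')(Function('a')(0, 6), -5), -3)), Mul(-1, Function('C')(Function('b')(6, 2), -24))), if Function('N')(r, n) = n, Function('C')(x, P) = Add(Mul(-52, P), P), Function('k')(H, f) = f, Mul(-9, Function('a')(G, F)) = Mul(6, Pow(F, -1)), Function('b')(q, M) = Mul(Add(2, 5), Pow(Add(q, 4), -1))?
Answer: -1110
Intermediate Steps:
Function('b')(q, M) = Mul(7, Pow(Add(4, q), -1))
Function('a')(G, F) = Mul(Rational(-2, 3), Pow(F, -1)) (Function('a')(G, F) = Mul(Rational(-1, 9), Mul(6, Pow(F, -1))) = Mul(Rational(-2, 3), Pow(F, -1)))
Function('C')(x, P) = Mul(-51, P)
Add(Mul(-38, Function('N')(Function('k')(Function('a')(0, 6), -5), -3)), Mul(-1, Function('C')(Function('b')(6, 2), -24))) = Add(Mul(-38, -3), Mul(-1, Mul(-51, -24))) = Add(114, Mul(-1, 1224)) = Add(114, -1224) = -1110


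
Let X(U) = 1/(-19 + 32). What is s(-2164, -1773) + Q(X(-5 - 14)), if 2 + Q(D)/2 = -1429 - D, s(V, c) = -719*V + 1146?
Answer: 20204598/13 ≈ 1.5542e+6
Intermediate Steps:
s(V, c) = 1146 - 719*V
X(U) = 1/13
Q(D) = -2862 - 2*D (Q(D) = -4 + 2*(-1429 - D) = -4 + (-2858 - 2*D) = -2862 - 2*D)
s(-2164, -1773) + Q(X(-5 - 14)) = (1146 - 719*(-2164)) + (-2862 - 2*1/13) = (1146 + 1555916) + (-2862 - 2/13) = 1557062 - 37208/13 = 20204598/13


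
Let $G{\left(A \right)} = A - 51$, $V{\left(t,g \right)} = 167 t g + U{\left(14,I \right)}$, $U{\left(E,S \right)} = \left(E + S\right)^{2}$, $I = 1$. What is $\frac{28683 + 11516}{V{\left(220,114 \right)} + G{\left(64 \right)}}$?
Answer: $\frac{40199}{4188598} \approx 0.0095972$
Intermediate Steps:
$V{\left(t,g \right)} = 225 + 167 g t$ ($V{\left(t,g \right)} = 167 t g + \left(14 + 1\right)^{2} = 167 g t + 15^{2} = 167 g t + 225 = 225 + 167 g t$)
$G{\left(A \right)} = -51 + A$
$\frac{28683 + 11516}{V{\left(220,114 \right)} + G{\left(64 \right)}} = \frac{28683 + 11516}{\left(225 + 167 \cdot 114 \cdot 220\right) + \left(-51 + 64\right)} = \frac{40199}{\left(225 + 4188360\right) + 13} = \frac{40199}{4188585 + 13} = \frac{40199}{4188598}$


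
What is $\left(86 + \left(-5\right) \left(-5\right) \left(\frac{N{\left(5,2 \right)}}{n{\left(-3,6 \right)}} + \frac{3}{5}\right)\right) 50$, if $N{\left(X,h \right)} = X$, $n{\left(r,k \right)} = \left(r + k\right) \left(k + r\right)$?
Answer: $\frac{51700}{9} \approx 5744.4$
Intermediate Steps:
$n{\left(r,k \right)} = \left(k + r\right)^{2}$ ($n{\left(r,k \right)} = \left(k + r\right) \left(k + r\right) = \left(k + r\right)^{2}$)
$\left(86 + \left(-5\right) \left(-5\right) \left(\frac{N{\left(5,2 \right)}}{n{\left(-3,6 \right)}} + \frac{3}{5}\right)\right) 50 = \left(86 + \left(-5\right) \left(-5\right) \left(\frac{5}{\left(6 - 3\right)^{2}} + \frac{3}{5}\right)\right) 50 = \left(86 + 25 \left(\frac{5}{3^{2}} + 3 \cdot \frac{1}{5}\right)\right) 50 = \left(86 + 25 \left(\frac{5}{9} + \frac{3}{5}\right)\right) 50 = \left(86 + 25 \cdot \frac{52}{45}\right) 50 = \left(86 + \frac{260}{9}\right) 50 = \frac{1034}{9} \cdot 50 = \frac{51700}{9}$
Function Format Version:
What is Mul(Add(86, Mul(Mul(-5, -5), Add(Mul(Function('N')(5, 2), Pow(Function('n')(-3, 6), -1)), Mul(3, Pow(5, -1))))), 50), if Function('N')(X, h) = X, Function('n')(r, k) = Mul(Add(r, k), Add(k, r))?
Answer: Rational(51700, 9) ≈ 5744.4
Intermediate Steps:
Function('n')(r, k) = Pow(Add(k, r), 2) (Function('n')(r, k) = Mul(Add(k, r), Add(k, r)) = Pow(Add(k, r), 2))
Mul(Add(86, Mul(Mul(-5, -5), Add(Mul(Function('N')(5, 2), Pow(Function('n')(-3, 6), -1)), Mul(3, Pow(5, -1))))), 50) = Mul(Add(86, Mul(Mul(-5, -5), Add(Mul(5, Pow(Pow(Add(6, -3), 2), -1)), Mul(3, Pow(5, -1))))), 50) = Mul(Add(86, Mul(25, Add(Mul(5, Pow(Pow(3, 2), -1)), Mul(3, Rational(1, 5))))), 50) = Mul(Add(86, Mul(25, Add(Mul(5, Pow(9, -1)), Rational(3, 5)))), 50) = Mul(Add(86, Mul(25, Add(Mul(5, Rational(1, 9)), Rational(3, 5)))), 50) = Mul(Add(86, Mul(25, Add(Rational(5, 9), Rational(3, 5)))), 50) = Mul(Add(86, Mul(25, Rational(52, 45))), 50) = Mul(Add(86, Rational(260, 9)), 50) = Mul(Rational(1034, 9), 50) = Rational(51700, 9)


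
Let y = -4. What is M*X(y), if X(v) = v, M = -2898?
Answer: 11592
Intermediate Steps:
M*X(y) = -2898*(-4) = 11592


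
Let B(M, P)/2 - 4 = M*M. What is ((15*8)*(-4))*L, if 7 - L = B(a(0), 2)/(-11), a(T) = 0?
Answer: -40800/11 ≈ -3709.1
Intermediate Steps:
B(M, P) = 8 + 2*M² (B(M, P) = 8 + 2*(M*M) = 8 + 2*M²)
L = 85/11 (L = 7 - (8 + 2*0²)/(-11) = 7 - (8 + 2*0)*(-1)/11 = 7 - (8 + 0)*(-1)/11 = 7 - 8*(-1)/11 = 7 - 1*(-8/11) = 7 + 8/11 = 85/11 ≈ 7.7273)
((15*8)*(-4))*L = ((15*8)*(-4))*(85/11) = (120*(-4))*(85/11) = -480*85/11 = -40800/11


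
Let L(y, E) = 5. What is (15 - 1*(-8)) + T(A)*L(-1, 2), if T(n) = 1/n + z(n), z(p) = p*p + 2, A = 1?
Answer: 43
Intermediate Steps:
z(p) = 2 + p² (z(p) = p² + 2 = 2 + p²)
T(n) = 2 + 1/n + n² (T(n) = 1/n + (2 + n²) = 2 + 1/n + n²)
(15 - 1*(-8)) + T(A)*L(-1, 2) = (15 - 1*(-8)) + (2 + 1/1 + 1²)*5 = (15 + 8) + (2 + 1 + 1)*5 = 23 + 4*5 = 23 + 20 = 43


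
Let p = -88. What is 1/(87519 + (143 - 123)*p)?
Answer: 1/85759 ≈ 1.1661e-5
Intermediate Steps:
1/(87519 + (143 - 123)*p) = 1/(87519 + (143 - 123)*(-88)) = 1/(87519 + 20*(-88)) = 1/(87519 - 1760) = 1/85759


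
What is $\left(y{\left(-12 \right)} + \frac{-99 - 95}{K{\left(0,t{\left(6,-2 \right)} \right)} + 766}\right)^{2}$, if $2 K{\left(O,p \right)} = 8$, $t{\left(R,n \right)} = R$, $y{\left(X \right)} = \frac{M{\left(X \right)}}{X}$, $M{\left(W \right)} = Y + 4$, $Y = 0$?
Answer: $\frac{456976}{1334025} \approx 0.34255$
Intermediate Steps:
$M{\left(W \right)} = 4$ ($M{\left(W \right)} = 0 + 4 = 4$)
$y{\left(X \right)} = \frac{4}{X}$
$K{\left(O,p \right)} = 4$ ($K{\left(O,p \right)} = \frac{1}{2} \cdot 8 = 4$)
$\left(y{\left(-12 \right)} + \frac{-99 - 95}{K{\left(0,t{\left(6,-2 \right)} \right)} + 766}\right)^{2} = \left(\frac{4}{-12} + \frac{-99 - 95}{4 + 766}\right)^{2} = \left(4 \left(- \frac{1}{12}\right) - \frac{194}{770}\right)^{2} = \left(- \frac{1}{3} - \frac{97}{385}\right)^{2} = \left(- \frac{676}{1155}\right)^{2} = \frac{456976}{1334025}$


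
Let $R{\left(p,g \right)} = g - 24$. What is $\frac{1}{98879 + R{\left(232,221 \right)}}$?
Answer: $\frac{1}{99076} \approx 1.0093 \cdot 10^{-5}$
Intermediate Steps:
$R{\left(p,g \right)} = -24 + g$
$\frac{1}{98879 + R{\left(232,221 \right)}} = \frac{1}{98879 + \left(-24 + 221\right)} = \frac{1}{98879 + 197} = \frac{1}{99076}$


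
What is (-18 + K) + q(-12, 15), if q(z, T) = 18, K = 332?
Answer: 332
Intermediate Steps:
(-18 + K) + q(-12, 15) = (-18 + 332) + 18 = 314 + 18 = 332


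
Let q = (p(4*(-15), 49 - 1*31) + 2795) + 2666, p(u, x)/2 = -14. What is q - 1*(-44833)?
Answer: 50266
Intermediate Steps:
p(u, x) = -28 (p(u, x) = 2*(-14) = -28)
q = 5433 (q = (-28 + 2795) + 2666 = 2767 + 2666 = 5433)
q - 1*(-44833) = 5433 - 1*(-44833) = 5433 + 44833 = 50266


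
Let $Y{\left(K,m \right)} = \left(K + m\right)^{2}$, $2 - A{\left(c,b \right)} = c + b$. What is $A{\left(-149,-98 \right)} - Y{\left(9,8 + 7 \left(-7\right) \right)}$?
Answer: $-775$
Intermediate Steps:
$A{\left(c,b \right)} = 2 - b - c$ ($A{\left(c,b \right)} = 2 - \left(c + b\right) = 2 - \left(b + c\right) = 2 - b - c$)
$A{\left(-149,-98 \right)} - Y{\left(9,8 + 7 \left(-7\right) \right)} = \left(2 - -98 - -149\right) - \left(9 + \left(8 + 7 \left(-7\right)\right)\right)^{2} = \left(2 + 98 + 149\right) - \left(9 + \left(8 - 49\right)\right)^{2} = 249 - \left(9 - 41\right)^{2} = 249 - \left(-32\right)^{2} = 249 - 1024 = -775$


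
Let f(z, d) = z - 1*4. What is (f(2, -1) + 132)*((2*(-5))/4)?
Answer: -325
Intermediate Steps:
f(z, d) = -4 + z (f(z, d) = z - 4 = -4 + z)
(f(2, -1) + 132)*((2*(-5))/4) = ((-4 + 2) + 132)*((2*(-5))/4) = (-2 + 132)*(-10*¼) = 130*(-5/2) = -325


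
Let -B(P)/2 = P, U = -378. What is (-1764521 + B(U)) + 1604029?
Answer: -159736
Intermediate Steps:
B(P) = -2*P
(-1764521 + B(U)) + 1604029 = (-1764521 - 2*(-378)) + 1604029 = (-1764521 + 756) + 1604029 = -1763765 + 1604029 = -159736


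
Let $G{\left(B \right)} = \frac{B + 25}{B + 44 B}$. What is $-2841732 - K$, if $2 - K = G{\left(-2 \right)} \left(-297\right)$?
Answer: $- \frac{28416581}{10} \approx -2.8417 \cdot 10^{6}$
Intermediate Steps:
$G{\left(B \right)} = \frac{25 + B}{45 B}$
$K = - \frac{739}{10}$ ($K = 2 - \frac{25 - 2}{45 \left(-2\right)} \left(-297\right) = 2 - \frac{1}{45} \left(- \frac{1}{2}\right) 23 \left(-297\right) = 2 - \left(- \frac{23}{90}\right) \left(-297\right) = 2 - \frac{759}{10} = - \frac{739}{10} \approx -73.9$)
$-2841732 - K = -2841732 - - \frac{739}{10} = -2841732 + \frac{739}{10} = - \frac{28416581}{10}$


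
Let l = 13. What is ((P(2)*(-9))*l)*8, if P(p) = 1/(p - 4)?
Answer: 468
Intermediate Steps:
P(p) = 1/(-4 + p)
((P(2)*(-9))*l)*8 = ((-9/(-4 + 2))*13)*8 = ((-9/(-2))*13)*8 = (-½*(-9)*13)*8 = ((9/2)*13)*8 = (117/2)*8 = 468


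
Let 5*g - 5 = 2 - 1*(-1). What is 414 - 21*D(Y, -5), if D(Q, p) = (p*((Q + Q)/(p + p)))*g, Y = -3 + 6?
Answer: 1566/5 ≈ 313.20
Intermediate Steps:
Y = 3
g = 8/5 (g = 1 + (2 - 1*(-1))/5 = 1 + (2 + 1)/5 = 1 + (⅕)*3 = 1 + ⅗ = 8/5 ≈ 1.6000)
D(Q, p) = 8*Q/5 (D(Q, p) = (p*((Q + Q)/(p + p)))*(8/5) = (p*((2*Q)/((2*p))))*(8/5) = (p*((2*Q)*(1/(2*p))))*(8/5) = (p*(Q/p))*(8/5) = Q*(8/5) = 8*Q/5)
414 - 21*D(Y, -5) = 414 - 21*(8/5)*3 = 414 - 21*24/5 = 414 - 1*504/5 = 414 - 504/5 = 1566/5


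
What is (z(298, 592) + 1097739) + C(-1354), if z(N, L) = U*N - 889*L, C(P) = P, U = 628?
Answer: 757241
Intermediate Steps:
z(N, L) = -889*L + 628*N (z(N, L) = 628*N - 889*L = -889*L + 628*N)
(z(298, 592) + 1097739) + C(-1354) = ((-889*592 + 628*298) + 1097739) - 1354 = ((-526288 + 187144) + 1097739) - 1354 = (-339144 + 1097739) - 1354 = 758595 - 1354 = 757241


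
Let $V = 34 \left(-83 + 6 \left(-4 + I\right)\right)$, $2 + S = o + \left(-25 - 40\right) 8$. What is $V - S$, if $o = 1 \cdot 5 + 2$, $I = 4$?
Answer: $-2307$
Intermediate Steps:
$o = 7$ ($o = 5 + 2 = 7$)
$S = -515$ ($S = -2 + \left(7 + \left(-25 - 40\right) 8\right) = -2 + \left(7 - 520\right) = -2 - 513 = -515$)
$V = -2822$ ($V = 34 \left(-83 + 6 \left(-4 + 4\right)\right) = 34 \left(-83 + 6 \cdot 0\right) = 34 \left(-83 + 0\right) = 34 \left(-83\right) = -2822$)
$V - S = -2822 - -515 = -2822 + 515 = -2307$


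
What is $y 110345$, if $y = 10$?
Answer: $1103450$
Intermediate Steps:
$y 110345 = 10 \cdot 110345 = 1103450$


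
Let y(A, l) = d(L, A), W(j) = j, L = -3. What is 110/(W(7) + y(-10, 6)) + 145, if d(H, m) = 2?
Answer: 1415/9 ≈ 157.22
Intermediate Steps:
y(A, l) = 2
110/(W(7) + y(-10, 6)) + 145 = 110/(7 + 2) + 145 = 110/9 + 145 = 1415/9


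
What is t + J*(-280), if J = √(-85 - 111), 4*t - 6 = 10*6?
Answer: 33/2 - 3920*I ≈ 16.5 - 3920.0*I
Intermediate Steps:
t = 33/2 (t = 3/2 + (10*6)/4 = 3/2 + (¼)*60 = 3/2 + 15 = 33/2 ≈ 16.500)
J = 14*I (J = √(-196) = 14*I ≈ 14.0*I)
t + J*(-280) = 33/2 + (14*I)*(-280) = 33/2 - 3920*I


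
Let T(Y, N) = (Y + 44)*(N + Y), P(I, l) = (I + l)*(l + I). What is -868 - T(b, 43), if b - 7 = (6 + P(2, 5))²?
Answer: -9459568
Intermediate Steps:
P(I, l) = (I + l)² (P(I, l) = (I + l)*(I + l) = (I + l)²)
b = 3032 (b = 7 + (6 + (2 + 5)²)² = 7 + (6 + 7²)² = 7 + (6 + 49)² = 7 + 55² = 7 + 3025 = 3032)
T(Y, N) = (44 + Y)*(N + Y)
-868 - T(b, 43) = -868 - (3032² + 44*43 + 44*3032 + 43*3032) = -868 - (9193024 + 1892 + 133408 + 130376) = -868 - 1*9458700 = -868 - 9458700 = -9459568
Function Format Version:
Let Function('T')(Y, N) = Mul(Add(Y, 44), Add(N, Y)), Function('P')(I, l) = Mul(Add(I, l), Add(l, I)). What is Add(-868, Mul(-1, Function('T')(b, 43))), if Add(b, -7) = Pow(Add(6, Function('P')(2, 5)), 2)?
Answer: -9459568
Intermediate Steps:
Function('P')(I, l) = Pow(Add(I, l), 2) (Function('P')(I, l) = Mul(Add(I, l), Add(I, l)) = Pow(Add(I, l), 2))
b = 3032 (b = Add(7, Pow(Add(6, Pow(Add(2, 5), 2)), 2)) = Add(7, Pow(Add(6, Pow(7, 2)), 2)) = Add(7, Pow(Add(6, 49), 2)) = Add(7, Pow(55, 2)) = Add(7, 3025) = 3032)
Function('T')(Y, N) = Mul(Add(44, Y), Add(N, Y))
Add(-868, Mul(-1, Function('T')(b, 43))) = Add(-868, Mul(-1, Add(Pow(3032, 2), Mul(44, 43), Mul(44, 3032), Mul(43, 3032)))) = Add(-868, Mul(-1, Add(9193024, 1892, 133408, 130376))) = Add(-868, Mul(-1, 9458700)) = Add(-868, -9458700) = -9459568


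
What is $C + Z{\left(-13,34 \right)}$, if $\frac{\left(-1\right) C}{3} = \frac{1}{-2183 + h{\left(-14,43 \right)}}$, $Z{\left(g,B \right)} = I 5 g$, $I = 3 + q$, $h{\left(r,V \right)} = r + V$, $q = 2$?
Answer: $- \frac{233349}{718} \approx -325.0$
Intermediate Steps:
$h{\left(r,V \right)} = V + r$
$I = 5$ ($I = 3 + 2 = 5$)
$Z{\left(g,B \right)} = 25 g$ ($Z{\left(g,B \right)} = 5 \cdot 5 g = 25 g$)
$C = \frac{1}{718}$ ($C = - \frac{3}{-2183 + \left(43 - 14\right)} = - \frac{3}{-2183 + 29} = - \frac{3}{-2154} = \left(-3\right) \left(- \frac{1}{2154}\right) = \frac{1}{718} \approx 0.0013928$)
$C + Z{\left(-13,34 \right)} = \frac{1}{718} + 25 \left(-13\right) = \frac{1}{718} - 325 = - \frac{233349}{718}$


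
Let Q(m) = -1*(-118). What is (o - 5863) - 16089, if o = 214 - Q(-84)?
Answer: -21856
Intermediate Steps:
Q(m) = 118
o = 96 (o = 214 - 1*118 = 214 - 118 = 96)
(o - 5863) - 16089 = (96 - 5863) - 16089 = -5767 - 16089 = -21856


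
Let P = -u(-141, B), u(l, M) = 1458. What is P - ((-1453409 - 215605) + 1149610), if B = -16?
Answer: 517946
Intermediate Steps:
P = -1458 (P = -1*1458 = -1458)
P - ((-1453409 - 215605) + 1149610) = -1458 - ((-1453409 - 215605) + 1149610) = -1458 - (-1669014 + 1149610) = -1458 - 1*(-519404) = -1458 + 519404 = 517946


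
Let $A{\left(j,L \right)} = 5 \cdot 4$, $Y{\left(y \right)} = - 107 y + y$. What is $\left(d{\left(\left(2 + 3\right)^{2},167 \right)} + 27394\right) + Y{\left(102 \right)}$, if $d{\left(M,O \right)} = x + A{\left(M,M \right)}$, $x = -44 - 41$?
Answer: $16517$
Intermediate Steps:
$Y{\left(y \right)} = - 106 y$
$A{\left(j,L \right)} = 20$
$x = -85$
$d{\left(M,O \right)} = -65$ ($d{\left(M,O \right)} = -85 + 20 = -65$)
$\left(d{\left(\left(2 + 3\right)^{2},167 \right)} + 27394\right) + Y{\left(102 \right)} = \left(-65 + 27394\right) - 10812 = 27329 - 10812 = 16517$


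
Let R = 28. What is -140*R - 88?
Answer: -4008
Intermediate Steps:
-140*R - 88 = -140*28 - 88 = -3920 - 88 = -4008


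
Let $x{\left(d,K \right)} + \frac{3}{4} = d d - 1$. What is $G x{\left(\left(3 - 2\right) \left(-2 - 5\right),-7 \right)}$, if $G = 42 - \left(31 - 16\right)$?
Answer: $\frac{5103}{4} \approx 1275.8$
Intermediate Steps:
$x{\left(d,K \right)} = - \frac{7}{4} + d^{2}$ ($x{\left(d,K \right)} = - \frac{3}{4} + \left(d d - 1\right) = - \frac{3}{4} + \left(d^{2} - 1\right) = - \frac{3}{4} + \left(-1 + d^{2}\right) = - \frac{7}{4} + d^{2}$)
$G = 27$ ($G = 42 - \left(31 - 16\right) = 42 - 15 = 27$)
$G x{\left(\left(3 - 2\right) \left(-2 - 5\right),-7 \right)} = 27 \left(- \frac{7}{4} + \left(\left(3 - 2\right) \left(-2 - 5\right)\right)^{2}\right) = 27 \left(- \frac{7}{4} + \left(1 \left(-2 - 5\right)\right)^{2}\right) = 27 \left(- \frac{7}{4} + \left(1 \left(-7\right)\right)^{2}\right) = 27 \left(- \frac{7}{4} + \left(-7\right)^{2}\right) = 27 \left(- \frac{7}{4} + 49\right) = 27 \cdot \frac{189}{4} = \frac{5103}{4}$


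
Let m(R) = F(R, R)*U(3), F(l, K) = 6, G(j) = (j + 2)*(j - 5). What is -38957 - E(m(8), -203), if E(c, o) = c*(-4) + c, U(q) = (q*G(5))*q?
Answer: -38957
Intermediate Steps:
G(j) = (-5 + j)*(2 + j) (G(j) = (2 + j)*(-5 + j) = (-5 + j)*(2 + j))
U(q) = 0 (U(q) = (q*(-10 + 5² - 3*5))*q = (q*(-10 + 25 - 15))*q = (q*0)*q = 0*q = 0)
m(R) = 0 (m(R) = 6*0 = 0)
E(c, o) = -3*c (E(c, o) = -4*c + c = -3*c)
-38957 - E(m(8), -203) = -38957 - (-3)*0 = -38957 - 1*0 = -38957 + 0 = -38957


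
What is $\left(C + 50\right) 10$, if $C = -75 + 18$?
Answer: $-70$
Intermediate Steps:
$C = -57$
$\left(C + 50\right) 10 = \left(-57 + 50\right) 10 = \left(-7\right) 10 = -70$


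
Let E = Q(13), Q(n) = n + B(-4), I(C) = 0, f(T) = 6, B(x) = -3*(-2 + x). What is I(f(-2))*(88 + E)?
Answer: 0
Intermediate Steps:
B(x) = 6 - 3*x
Q(n) = 18 + n (Q(n) = n + (6 - 3*(-4)) = n + (6 + 12) = n + 18 = 18 + n)
E = 31 (E = 18 + 13 = 31)
I(f(-2))*(88 + E) = 0*(88 + 31) = 0*119 = 0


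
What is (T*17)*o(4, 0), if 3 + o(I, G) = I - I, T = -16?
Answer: 816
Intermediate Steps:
o(I, G) = -3 (o(I, G) = -3 + (I - I) = -3 + 0 = -3)
(T*17)*o(4, 0) = -16*17*(-3) = -272*(-3) = 816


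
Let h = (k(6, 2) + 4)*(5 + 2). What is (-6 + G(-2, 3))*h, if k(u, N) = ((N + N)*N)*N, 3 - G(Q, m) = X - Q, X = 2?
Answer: -980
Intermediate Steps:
G(Q, m) = 1 + Q (G(Q, m) = 3 - (2 - Q) = 3 + (-2 + Q) = 1 + Q)
k(u, N) = 2*N³ (k(u, N) = ((2*N)*N)*N = (2*N²)*N = 2*N³)
h = 140 (h = (2*2³ + 4)*(5 + 2) = (2*8 + 4)*7 = (16 + 4)*7 = 20*7 = 140)
(-6 + G(-2, 3))*h = (-6 + (1 - 2))*140 = (-6 - 1)*140 = -7*140 = -980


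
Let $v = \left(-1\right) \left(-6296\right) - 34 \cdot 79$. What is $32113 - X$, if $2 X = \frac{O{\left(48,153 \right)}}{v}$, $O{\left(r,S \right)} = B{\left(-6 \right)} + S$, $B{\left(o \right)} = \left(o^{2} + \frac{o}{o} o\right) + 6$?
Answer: $\frac{231855671}{7220} \approx 32113.0$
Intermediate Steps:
$B{\left(o \right)} = 6 + o + o^{2}$ ($B{\left(o \right)} = \left(o^{2} + 1 o\right) + 6 = \left(o^{2} + o\right) + 6 = \left(o + o^{2}\right) + 6 = 6 + o + o^{2}$)
$O{\left(r,S \right)} = 36 + S$ ($O{\left(r,S \right)} = \left(6 - 6 + \left(-6\right)^{2}\right) + S = \left(6 - 6 + 36\right) + S = 36 + S$)
$v = 3610$ ($v = 6296 - 2686 = 3610$)
$X = \frac{189}{7220}$ ($X = \frac{\left(36 + 153\right) \frac{1}{3610}}{2} = \frac{189 \cdot \frac{1}{3610}}{2} = \frac{1}{2} \cdot \frac{189}{3610} = \frac{189}{7220} \approx 0.026177$)
$32113 - X = 32113 - \frac{189}{7220} = \frac{231855671}{7220}$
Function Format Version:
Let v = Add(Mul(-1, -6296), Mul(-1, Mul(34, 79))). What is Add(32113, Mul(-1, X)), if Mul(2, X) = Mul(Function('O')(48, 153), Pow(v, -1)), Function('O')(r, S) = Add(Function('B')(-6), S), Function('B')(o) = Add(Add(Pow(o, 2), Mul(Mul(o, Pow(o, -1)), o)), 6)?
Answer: Rational(231855671, 7220) ≈ 32113.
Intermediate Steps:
Function('B')(o) = Add(6, o, Pow(o, 2)) (Function('B')(o) = Add(Add(Pow(o, 2), Mul(1, o)), 6) = Add(Add(Pow(o, 2), o), 6) = Add(Add(o, Pow(o, 2)), 6) = Add(6, o, Pow(o, 2)))
Function('O')(r, S) = Add(36, S) (Function('O')(r, S) = Add(Add(6, -6, Pow(-6, 2)), S) = Add(Add(6, -6, 36), S) = Add(36, S))
v = 3610 (v = Add(6296, Mul(-1, 2686)) = Add(6296, -2686) = 3610)
X = Rational(189, 7220) (X = Mul(Rational(1, 2), Mul(Add(36, 153), Pow(3610, -1))) = Mul(Rational(1, 2), Mul(189, Rational(1, 3610))) = Mul(Rational(1, 2), Rational(189, 3610)) = Rational(189, 7220) ≈ 0.026177)
Add(32113, Mul(-1, X)) = Add(32113, Mul(-1, Rational(189, 7220))) = Add(32113, Rational(-189, 7220)) = Rational(231855671, 7220)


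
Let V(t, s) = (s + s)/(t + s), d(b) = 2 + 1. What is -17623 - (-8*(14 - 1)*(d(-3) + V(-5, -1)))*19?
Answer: -33109/3 ≈ -11036.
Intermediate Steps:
d(b) = 3
V(t, s) = 2*s/(s + t) (V(t, s) = (2*s)/(s + t) = 2*s/(s + t))
-17623 - (-8*(14 - 1)*(d(-3) + V(-5, -1)))*19 = -17623 - (-8*(14 - 1)*(3 + 2*(-1)/(-1 - 5)))*19 = -17623 - (-104*(3 + 2*(-1)/(-6)))*19 = -17623 - (-104*(3 + 2*(-1)*(-1/6)))*19 = -17623 - (-104*(3 + 1/3))*19 = -17623 - (-104*10/3)*19 = -17623 - (-8*130/3)*19 = -17623 - (-1040)*19/3 = -17623 - 1*(-19760/3) = -17623 + 19760/3 = -33109/3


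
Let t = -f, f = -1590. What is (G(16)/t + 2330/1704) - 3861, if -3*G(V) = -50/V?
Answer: -2091426497/541872 ≈ -3859.6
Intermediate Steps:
t = 1590 (t = -1*(-1590) = 1590)
G(V) = 50/(3*V) (G(V) = -(-50)/(3*V) = 50/(3*V))
(G(16)/t + 2330/1704) - 3861 = (((50/3)/16)/1590 + 2330/1704) - 3861 = (((50/3)*(1/16))*(1/1590) + 2330*(1/1704)) - 3861 = ((25/24)*(1/1590) + 1165/852) - 3861 = (5/7632 + 1165/852) - 3861 = 741295/541872 - 3861 = -2091426497/541872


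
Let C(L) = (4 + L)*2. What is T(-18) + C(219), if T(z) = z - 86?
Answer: 342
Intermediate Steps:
C(L) = 8 + 2*L
T(z) = -86 + z
T(-18) + C(219) = (-86 - 18) + (8 + 2*219) = -104 + (8 + 438) = -104 + 446 = 342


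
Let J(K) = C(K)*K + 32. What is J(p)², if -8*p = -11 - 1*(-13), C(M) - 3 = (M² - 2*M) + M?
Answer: 3980025/4096 ≈ 971.69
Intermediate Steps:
C(M) = 3 + M² - M (C(M) = 3 + ((M² - 2*M) + M) = 3 + (M² - M) = 3 + M² - M)
p = -¼ (p = -(-11 - 1*(-13))/8 = -(-11 + 13)/8 = -⅛*2 = -¼ ≈ -0.25000)
J(K) = 32 + K*(3 + K² - K) (J(K) = (3 + K² - K)*K + 32 = K*(3 + K² - K) + 32 = 32 + K*(3 + K² - K))
J(p)² = (32 - (3 + (-¼)² - 1*(-¼))/4)² = (32 - (3 + 1/16 + ¼)/4)² = (32 - ¼*53/16)² = (32 - 53/64)² = (1995/64)² = 3980025/4096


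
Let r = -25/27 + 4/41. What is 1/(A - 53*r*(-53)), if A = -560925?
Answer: -1107/623519828 ≈ -1.7754e-6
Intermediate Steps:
r = -917/1107 (r = -25*1/27 + 4*(1/41) = -25/27 + 4/41 = -917/1107 ≈ -0.82837)
1/(A - 53*r*(-53)) = 1/(-560925 - 53*(-917/1107)*(-53)) = 1/(-560925 + (48601/1107)*(-53)) = 1/(-560925 - 2575853/1107) = 1/(-623519828/1107) = -1107/623519828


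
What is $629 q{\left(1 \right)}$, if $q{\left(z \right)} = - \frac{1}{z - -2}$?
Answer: $- \frac{629}{3} \approx -209.67$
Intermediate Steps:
$q{\left(z \right)} = - \frac{1}{2 + z}$ ($q{\left(z \right)} = - \frac{1}{z + 2} = - \frac{1}{2 + z}$)
$629 q{\left(1 \right)} = 629 \left(- \frac{1}{2 + 1}\right) = 629 \left(- \frac{1}{3}\right) = - \frac{629}{3}$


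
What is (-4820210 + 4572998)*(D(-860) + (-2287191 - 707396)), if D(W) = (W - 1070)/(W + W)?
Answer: 31832795254113/43 ≈ 7.4030e+11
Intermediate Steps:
D(W) = (-1070 + W)/(2*W) (D(W) = (-1070 + W)/((2*W)) = (-1070 + W)*(1/(2*W)) = (-1070 + W)/(2*W))
(-4820210 + 4572998)*(D(-860) + (-2287191 - 707396)) = (-4820210 + 4572998)*((½)*(-1070 - 860)/(-860) + (-2287191 - 707396)) = -247212*((½)*(-1/860)*(-1930) - 2994587) = -247212*(193/172 - 2994587) = -247212*(-515068771/172) = 31832795254113/43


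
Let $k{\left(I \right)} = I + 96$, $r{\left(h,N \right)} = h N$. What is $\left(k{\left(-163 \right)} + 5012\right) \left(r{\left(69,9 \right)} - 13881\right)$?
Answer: $-65570700$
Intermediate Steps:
$r{\left(h,N \right)} = N h$
$k{\left(I \right)} = 96 + I$
$\left(k{\left(-163 \right)} + 5012\right) \left(r{\left(69,9 \right)} - 13881\right) = \left(\left(96 - 163\right) + 5012\right) \left(9 \cdot 69 - 13881\right) = \left(-67 + 5012\right) \left(621 - 13881\right) = 4945 \left(-13260\right) = -65570700$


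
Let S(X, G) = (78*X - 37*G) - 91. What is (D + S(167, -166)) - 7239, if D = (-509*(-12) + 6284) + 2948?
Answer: 27178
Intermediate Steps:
S(X, G) = -91 - 37*G + 78*X (S(X, G) = (-37*G + 78*X) - 91 = -91 - 37*G + 78*X)
D = 15340 (D = (6108 + 6284) + 2948 = 12392 + 2948 = 15340)
(D + S(167, -166)) - 7239 = (15340 + (-91 - 37*(-166) + 78*167)) - 7239 = (15340 + (-91 + 6142 + 13026)) - 7239 = (15340 + 19077) - 7239 = 34417 - 7239 = 27178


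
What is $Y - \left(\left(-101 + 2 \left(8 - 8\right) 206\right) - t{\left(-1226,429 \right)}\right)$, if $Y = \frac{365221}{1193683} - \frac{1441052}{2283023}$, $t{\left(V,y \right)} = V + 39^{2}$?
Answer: $\frac{1078295123177331}{2725205743709} \approx 395.67$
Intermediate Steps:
$t{\left(V,y \right)} = 1521 + V$ ($t{\left(V,y \right)} = V + 1521 = 1521 + V$)
$Y = - \frac{886351331433}{2725205743709}$ ($Y = 365221 \cdot \frac{1}{1193683} - \frac{1441052}{2283023} = \frac{365221}{1193683} - \frac{1441052}{2283023} = - \frac{886351331433}{2725205743709} \approx -0.32524$)
$Y - \left(\left(-101 + 2 \left(8 - 8\right) 206\right) - t{\left(-1226,429 \right)}\right) = - \frac{886351331433}{2725205743709} - \left(\left(-101 + 2 \left(8 - 8\right) 206\right) - \left(1521 - 1226\right)\right) = - \frac{886351331433}{2725205743709} - \left(\left(-101 + 2 \cdot 0 \cdot 206\right) - 295\right) = - \frac{886351331433}{2725205743709} - \left(\left(-101 + 0 \cdot 206\right) - 295\right) = - \frac{886351331433}{2725205743709} - \left(\left(-101 + 0\right) - 295\right) = - \frac{886351331433}{2725205743709} - \left(-101 - 295\right) = - \frac{886351331433}{2725205743709} - -396 = - \frac{886351331433}{2725205743709} + 396 = \frac{1078295123177331}{2725205743709}$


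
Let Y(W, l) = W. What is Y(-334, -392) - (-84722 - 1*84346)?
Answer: 168734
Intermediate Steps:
Y(-334, -392) - (-84722 - 1*84346) = -334 - (-84722 - 1*84346) = -334 - (-84722 - 84346) = -334 - 1*(-169068) = -334 + 169068 = 168734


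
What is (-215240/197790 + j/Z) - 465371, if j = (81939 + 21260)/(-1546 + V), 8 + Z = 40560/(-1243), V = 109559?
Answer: -50211880799948151319/107896196470008 ≈ -4.6537e+5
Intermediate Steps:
Z = -50504/1243 (Z = -8 + 40560/(-1243) = -8 + 40560*(-1/1243) = -8 - 40560/1243 = -50504/1243 ≈ -40.631)
j = 103199/108013 (j = (81939 + 21260)/(-1546 + 109559) = 103199/108013 ≈ 0.95543)
(-215240/197790 + j/Z) - 465371 = (-215240/197790 + 103199/(108013*(-50504/1243))) - 465371 = (-215240*1/197790 + (103199/108013)*(-1243/50504)) - 465371 = (-21524/19779 - 128276357/5455088552) - 465371 = -119952504058351/107896196470008 - 465371 = -50211880799948151319/107896196470008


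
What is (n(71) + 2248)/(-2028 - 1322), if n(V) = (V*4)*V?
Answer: -11206/1675 ≈ -6.6901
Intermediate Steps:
n(V) = 4*V² (n(V) = (4*V)*V = 4*V²)
(n(71) + 2248)/(-2028 - 1322) = (4*71² + 2248)/(-2028 - 1322) = (4*5041 + 2248)/(-3350) = (20164 + 2248)*(-1/3350) = 22412*(-1/3350) = -11206/1675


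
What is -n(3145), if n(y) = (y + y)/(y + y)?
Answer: -1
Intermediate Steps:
n(y) = 1 (n(y) = (2*y)/((2*y)) = (2*y)*(1/(2*y)) = 1)
-n(3145) = -1*1 = -1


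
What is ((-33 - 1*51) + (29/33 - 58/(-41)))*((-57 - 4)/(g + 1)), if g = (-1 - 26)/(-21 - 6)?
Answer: 6743489/2706 ≈ 2492.1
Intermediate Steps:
g = 1 (g = -27/(-27) = -27*(-1/27) = 1)
((-33 - 1*51) + (29/33 - 58/(-41)))*((-57 - 4)/(g + 1)) = ((-33 - 1*51) + (29/33 - 58/(-41)))*((-57 - 4)/(1 + 1)) = ((-33 - 51) + (29*(1/33) - 58*(-1/41)))*(-61/2) = (-84 + (29/33 + 58/41))*(-61*½) = (-84 + 3103/1353)*(-61/2) = -110549/1353*(-61/2) = 6743489/2706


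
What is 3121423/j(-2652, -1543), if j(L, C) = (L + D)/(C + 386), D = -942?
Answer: 3611486411/3594 ≈ 1.0049e+6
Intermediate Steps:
j(L, C) = (-942 + L)/(386 + C) (j(L, C) = (L - 942)/(C + 386) = (-942 + L)/(386 + C))
3121423/j(-2652, -1543) = 3121423/(((-942 - 2652)/(386 - 1543))) = 3121423/((-3594/(-1157))) = 3121423/((-1/1157*(-3594))) = 3121423/(3594/1157) = 3121423*(1157/3594) = 3611486411/3594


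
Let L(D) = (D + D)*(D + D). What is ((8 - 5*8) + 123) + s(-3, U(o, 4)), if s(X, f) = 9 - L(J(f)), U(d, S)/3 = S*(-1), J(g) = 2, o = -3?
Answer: 84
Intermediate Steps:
L(D) = 4*D² (L(D) = (2*D)*(2*D) = 4*D²)
U(d, S) = -3*S (U(d, S) = 3*(S*(-1)) = 3*(-S) = -3*S)
s(X, f) = -7 (s(X, f) = 9 - 4*2² = 9 - 4*4 = 9 - 1*16 = 9 - 16 = -7)
((8 - 5*8) + 123) + s(-3, U(o, 4)) = ((8 - 5*8) + 123) - 7 = ((8 - 40) + 123) - 7 = (-32 + 123) - 7 = 91 - 7 = 84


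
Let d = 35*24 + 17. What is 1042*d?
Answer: 892994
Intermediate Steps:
d = 857 (d = 840 + 17 = 857)
1042*d = 1042*857 = 892994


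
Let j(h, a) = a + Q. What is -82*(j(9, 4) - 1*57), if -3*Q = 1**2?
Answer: 13120/3 ≈ 4373.3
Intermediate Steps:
Q = -1/3 (Q = -1/3*1**2 = -1/3*1 = -1/3 ≈ -0.33333)
j(h, a) = -1/3 + a (j(h, a) = a - 1/3 = -1/3 + a)
-82*(j(9, 4) - 1*57) = -82*((-1/3 + 4) - 1*57) = -82*(11/3 - 57) = -82*(-160/3) = 13120/3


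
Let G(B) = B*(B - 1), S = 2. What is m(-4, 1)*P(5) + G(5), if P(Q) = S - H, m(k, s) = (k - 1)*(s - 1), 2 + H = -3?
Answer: 20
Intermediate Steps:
G(B) = B*(-1 + B)
H = -5 (H = -2 - 3 = -5)
m(k, s) = (-1 + k)*(-1 + s)
P(Q) = 7 (P(Q) = 2 - 1*(-5) = 2 + 5 = 7)
m(-4, 1)*P(5) + G(5) = (1 - 1*(-4) - 1*1 - 4*1)*7 + 5*(-1 + 5) = (1 + 4 - 1 - 4)*7 + 5*4 = 0*7 + 20 = 0 + 20 = 20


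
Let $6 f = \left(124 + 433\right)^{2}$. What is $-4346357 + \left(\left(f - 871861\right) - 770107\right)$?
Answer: $- \frac{35619701}{6} \approx -5.9366 \cdot 10^{6}$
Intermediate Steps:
$f = \frac{310249}{6}$ ($f = \frac{\left(124 + 433\right)^{2}}{6} = \frac{557^{2}}{6} = \frac{1}{6} \cdot 310249 = \frac{310249}{6} \approx 51708.0$)
$-4346357 + \left(\left(f - 871861\right) - 770107\right) = -4346357 + \left(\left(\frac{310249}{6} - 871861\right) - 770107\right) = -4346357 - \frac{9541559}{6} = - \frac{35619701}{6}$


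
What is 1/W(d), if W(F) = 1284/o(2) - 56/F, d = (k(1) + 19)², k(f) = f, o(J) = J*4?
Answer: 25/4009 ≈ 0.0062360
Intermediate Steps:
o(J) = 4*J
d = 400 (d = (1 + 19)² = 20² = 400)
W(F) = 321/2 - 56/F (W(F) = 1284/((4*2)) - 56/F = 1284/8 - 56/F = 1284*(⅛) - 56/F = 321/2 - 56/F)
1/W(d) = 1/(321/2 - 56/400) = 1/(321/2 - 56*1/400) = 1/(321/2 - 7/50) = 1/(4009/25) = 25/4009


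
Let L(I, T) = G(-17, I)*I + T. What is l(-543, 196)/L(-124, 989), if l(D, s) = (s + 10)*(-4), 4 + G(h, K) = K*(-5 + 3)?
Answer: 824/29267 ≈ 0.028155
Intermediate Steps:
G(h, K) = -4 - 2*K (G(h, K) = -4 + K*(-5 + 3) = -4 + K*(-2) = -4 - 2*K)
L(I, T) = T + I*(-4 - 2*I) (L(I, T) = (-4 - 2*I)*I + T = I*(-4 - 2*I) + T = T + I*(-4 - 2*I))
l(D, s) = -40 - 4*s (l(D, s) = (10 + s)*(-4) = -40 - 4*s)
l(-543, 196)/L(-124, 989) = (-40 - 4*196)/(989 - 2*(-124)*(2 - 124)) = (-40 - 784)/(989 - 2*(-124)*(-122)) = -824/(989 - 30256) = -824/(-29267) = -824*(-1/29267) = 824/29267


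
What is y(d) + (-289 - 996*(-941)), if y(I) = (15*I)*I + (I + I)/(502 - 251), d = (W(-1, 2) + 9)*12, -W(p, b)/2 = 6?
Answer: 240053065/251 ≈ 9.5639e+5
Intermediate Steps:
W(p, b) = -12 (W(p, b) = -2*6 = -12)
d = -36 (d = (-12 + 9)*12 = -3*12 = -36)
y(I) = 15*I**2 + 2*I/251 (y(I) = 15*I**2 + (2*I)/251 = 15*I**2 + (2*I)*(1/251) = 15*I**2 + 2*I/251)
y(d) + (-289 - 996*(-941)) = (1/251)*(-36)*(2 + 3765*(-36)) + (-289 - 996*(-941)) = (1/251)*(-36)*(2 - 135540) + (-289 + 937236) = (1/251)*(-36)*(-135538) + 936947 = 4879368/251 + 936947 = 240053065/251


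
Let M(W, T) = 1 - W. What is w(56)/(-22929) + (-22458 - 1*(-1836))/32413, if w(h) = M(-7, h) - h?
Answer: -157095338/247732559 ≈ -0.63413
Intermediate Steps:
w(h) = 8 - h (w(h) = (1 - 1*(-7)) - h = (1 + 7) - h = 8 - h)
w(56)/(-22929) + (-22458 - 1*(-1836))/32413 = (8 - 1*56)/(-22929) + (-22458 - 1*(-1836))/32413 = (8 - 56)*(-1/22929) + (-22458 + 1836)*(1/32413) = -48*(-1/22929) - 20622*1/32413 = 16/7643 - 20622/32413 = -157095338/247732559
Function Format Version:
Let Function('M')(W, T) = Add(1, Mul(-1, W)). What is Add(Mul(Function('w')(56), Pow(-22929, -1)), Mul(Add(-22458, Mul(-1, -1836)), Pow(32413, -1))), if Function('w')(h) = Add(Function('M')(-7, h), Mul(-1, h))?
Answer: Rational(-157095338, 247732559) ≈ -0.63413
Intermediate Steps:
Function('w')(h) = Add(8, Mul(-1, h)) (Function('w')(h) = Add(Add(1, Mul(-1, -7)), Mul(-1, h)) = Add(Add(1, 7), Mul(-1, h)) = Add(8, Mul(-1, h)))
Add(Mul(Function('w')(56), Pow(-22929, -1)), Mul(Add(-22458, Mul(-1, -1836)), Pow(32413, -1))) = Add(Mul(Add(8, Mul(-1, 56)), Pow(-22929, -1)), Mul(Add(-22458, Mul(-1, -1836)), Pow(32413, -1))) = Add(Mul(Add(8, -56), Rational(-1, 22929)), Mul(Add(-22458, 1836), Rational(1, 32413))) = Add(Mul(-48, Rational(-1, 22929)), Mul(-20622, Rational(1, 32413))) = Add(Rational(16, 7643), Rational(-20622, 32413)) = Rational(-157095338, 247732559)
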